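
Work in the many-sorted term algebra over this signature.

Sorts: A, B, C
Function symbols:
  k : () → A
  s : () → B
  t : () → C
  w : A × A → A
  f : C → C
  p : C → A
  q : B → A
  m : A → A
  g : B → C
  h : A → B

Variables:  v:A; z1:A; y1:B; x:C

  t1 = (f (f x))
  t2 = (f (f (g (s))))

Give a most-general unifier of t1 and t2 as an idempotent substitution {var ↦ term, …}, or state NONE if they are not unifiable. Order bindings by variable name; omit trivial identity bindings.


{x ↦ (g (s))}


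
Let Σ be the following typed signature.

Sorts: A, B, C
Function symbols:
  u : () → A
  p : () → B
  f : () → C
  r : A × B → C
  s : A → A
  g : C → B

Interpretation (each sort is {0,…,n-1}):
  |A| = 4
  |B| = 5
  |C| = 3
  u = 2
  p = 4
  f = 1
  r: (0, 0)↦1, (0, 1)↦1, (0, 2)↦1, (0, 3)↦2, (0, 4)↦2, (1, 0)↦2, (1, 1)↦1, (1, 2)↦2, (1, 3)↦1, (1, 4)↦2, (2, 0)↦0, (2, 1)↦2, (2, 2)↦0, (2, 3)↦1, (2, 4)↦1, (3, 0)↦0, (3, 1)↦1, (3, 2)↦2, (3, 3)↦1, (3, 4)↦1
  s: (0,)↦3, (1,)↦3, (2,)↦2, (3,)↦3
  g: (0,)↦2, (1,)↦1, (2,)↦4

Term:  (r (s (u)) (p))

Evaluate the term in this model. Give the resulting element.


value = 1

  u = 2
  (s (u)) = s(2,) = 2
  p = 4
  (r (s (u)) (p)) = r(2, 4) = 1


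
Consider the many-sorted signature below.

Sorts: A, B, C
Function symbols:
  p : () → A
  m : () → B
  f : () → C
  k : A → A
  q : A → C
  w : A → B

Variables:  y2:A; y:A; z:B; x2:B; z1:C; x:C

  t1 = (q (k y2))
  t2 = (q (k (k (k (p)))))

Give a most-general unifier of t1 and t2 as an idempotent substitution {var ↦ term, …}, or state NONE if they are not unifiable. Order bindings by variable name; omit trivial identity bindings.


{y2 ↦ (k (k (p)))}


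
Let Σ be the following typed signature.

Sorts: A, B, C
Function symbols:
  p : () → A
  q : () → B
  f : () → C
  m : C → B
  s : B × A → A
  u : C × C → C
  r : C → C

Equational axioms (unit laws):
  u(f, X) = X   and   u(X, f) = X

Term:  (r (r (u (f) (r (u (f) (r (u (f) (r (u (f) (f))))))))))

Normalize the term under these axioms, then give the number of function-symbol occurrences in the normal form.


size = 6

1. (r (r (u (f) (r (u (f) (r (u (f) (r (u (f) (f))))))))))  →  (r (r (r (u (f) (r (u (f) (r (u (f) (f)))))))))
2. (r (r (r (u (f) (r (u (f) (r (u (f) (f)))))))))  →  (r (r (r (r (u (f) (r (u (f) (f))))))))
3. (r (r (r (r (u (f) (r (u (f) (f))))))))  →  (r (r (r (r (r (u (f) (f)))))))
4. (r (r (r (r (r (u (f) (f)))))))  →  (r (r (r (r (r (f))))))
normal form: (r (r (r (r (r (f))))))


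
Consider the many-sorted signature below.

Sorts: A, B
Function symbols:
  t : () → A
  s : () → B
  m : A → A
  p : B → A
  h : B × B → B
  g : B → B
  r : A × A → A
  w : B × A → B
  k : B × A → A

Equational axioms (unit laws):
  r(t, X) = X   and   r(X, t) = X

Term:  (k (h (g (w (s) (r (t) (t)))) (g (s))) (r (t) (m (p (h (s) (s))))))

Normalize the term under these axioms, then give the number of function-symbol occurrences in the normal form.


size = 13

1. (k (h (g (w (s) (r (t) (t)))) (g (s))) (r (t) (m (p (h (s) (s))))))  →  (k (h (g (w (s) (t))) (g (s))) (r (t) (m (p (h (s) (s))))))
2. (k (h (g (w (s) (t))) (g (s))) (r (t) (m (p (h (s) (s))))))  →  (k (h (g (w (s) (t))) (g (s))) (m (p (h (s) (s)))))
normal form: (k (h (g (w (s) (t))) (g (s))) (m (p (h (s) (s)))))


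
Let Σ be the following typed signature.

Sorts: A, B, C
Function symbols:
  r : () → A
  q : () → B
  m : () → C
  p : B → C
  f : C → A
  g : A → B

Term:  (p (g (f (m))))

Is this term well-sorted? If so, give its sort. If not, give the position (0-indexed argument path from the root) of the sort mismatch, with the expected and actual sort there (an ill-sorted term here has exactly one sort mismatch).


well-sorted; sort = C

      (m) : C
    (f (m)) : A
  (g (f (m))) : B
(p (g (f (m)))) : C


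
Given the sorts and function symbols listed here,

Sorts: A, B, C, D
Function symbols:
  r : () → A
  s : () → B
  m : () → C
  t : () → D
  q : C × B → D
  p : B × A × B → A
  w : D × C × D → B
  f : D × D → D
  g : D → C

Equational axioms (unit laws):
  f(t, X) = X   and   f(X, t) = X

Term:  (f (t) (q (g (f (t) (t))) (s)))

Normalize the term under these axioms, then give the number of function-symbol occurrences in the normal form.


size = 4

1. (f (t) (q (g (f (t) (t))) (s)))  →  (q (g (f (t) (t))) (s))
2. (q (g (f (t) (t))) (s))  →  (q (g (t)) (s))
normal form: (q (g (t)) (s))


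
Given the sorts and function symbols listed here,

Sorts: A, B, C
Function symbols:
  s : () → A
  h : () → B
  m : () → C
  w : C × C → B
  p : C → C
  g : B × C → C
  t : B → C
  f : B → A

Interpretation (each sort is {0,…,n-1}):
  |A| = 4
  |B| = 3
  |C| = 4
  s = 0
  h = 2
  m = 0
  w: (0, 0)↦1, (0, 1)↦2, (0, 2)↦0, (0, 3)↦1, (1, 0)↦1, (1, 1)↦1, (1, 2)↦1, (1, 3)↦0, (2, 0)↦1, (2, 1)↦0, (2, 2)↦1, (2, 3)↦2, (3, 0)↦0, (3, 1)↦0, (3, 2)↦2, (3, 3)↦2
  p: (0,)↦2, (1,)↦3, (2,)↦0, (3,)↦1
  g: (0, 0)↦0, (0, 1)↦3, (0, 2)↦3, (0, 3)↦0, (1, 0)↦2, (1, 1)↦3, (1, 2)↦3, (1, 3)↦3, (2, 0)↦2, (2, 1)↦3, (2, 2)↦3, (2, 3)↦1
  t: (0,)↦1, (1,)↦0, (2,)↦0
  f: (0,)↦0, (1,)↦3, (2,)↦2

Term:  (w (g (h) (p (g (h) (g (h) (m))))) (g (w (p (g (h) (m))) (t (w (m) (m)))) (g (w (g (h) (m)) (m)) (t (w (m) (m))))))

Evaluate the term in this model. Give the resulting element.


  h = 2
  h = 2
  h = 2
  m = 0
  (g (h) (m)) = g(2, 0) = 2
  (g (h) (g (h) (m))) = g(2, 2) = 3
  (p (g (h) (g (h) (m)))) = p(3,) = 1
  (g (h) (p (g (h) (g (h) (m))))) = g(2, 1) = 3
  h = 2
  m = 0
  (g (h) (m)) = g(2, 0) = 2
  (p (g (h) (m))) = p(2,) = 0
  m = 0
  m = 0
  (w (m) (m)) = w(0, 0) = 1
  (t (w (m) (m))) = t(1,) = 0
  (w (p (g (h) (m))) (t (w (m) (m)))) = w(0, 0) = 1
  h = 2
  m = 0
  (g (h) (m)) = g(2, 0) = 2
  m = 0
  (w (g (h) (m)) (m)) = w(2, 0) = 1
  m = 0
  m = 0
  (w (m) (m)) = w(0, 0) = 1
  (t (w (m) (m))) = t(1,) = 0
  (g (w (g (h) (m)) (m)) (t (w (m) (m)))) = g(1, 0) = 2
  (g (w (p (g (h) (m))) (t (w (m) (m)))) (g (w (g (h) (m)) (m)) (t (w (m) (m))))) = g(1, 2) = 3
  (w (g (h) (p (g (h) (g (h) (m))))) (g (w (p (g (h) (m))) (t (w (m) (m)))) (g (w (g (h) (m)) (m)) (t (w (m) (m)))))) = w(3, 3) = 2

value = 2


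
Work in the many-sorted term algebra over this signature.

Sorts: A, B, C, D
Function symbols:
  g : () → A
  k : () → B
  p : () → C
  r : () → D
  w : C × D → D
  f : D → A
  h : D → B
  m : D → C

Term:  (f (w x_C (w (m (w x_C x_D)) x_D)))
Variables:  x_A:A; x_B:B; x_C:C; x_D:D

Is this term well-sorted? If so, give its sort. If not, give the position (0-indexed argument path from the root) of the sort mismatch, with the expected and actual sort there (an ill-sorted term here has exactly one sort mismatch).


well-sorted; sort = A

    x_C : C
          x_C : C
          x_D : D
        (w x_C x_D) : D
      (m (w x_C x_D)) : C
      x_D : D
    (w (m (w x_C x_D)) x_D) : D
  (w x_C (w (m (w x_C x_D)) x_D)) : D
(f (w x_C (w (m (w x_C x_D)) x_D))) : A


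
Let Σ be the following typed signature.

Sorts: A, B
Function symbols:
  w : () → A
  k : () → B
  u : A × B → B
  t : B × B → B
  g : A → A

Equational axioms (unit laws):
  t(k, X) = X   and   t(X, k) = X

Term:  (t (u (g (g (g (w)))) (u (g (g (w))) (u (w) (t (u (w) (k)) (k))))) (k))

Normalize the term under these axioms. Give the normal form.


1. (t (u (g (g (g (w)))) (u (g (g (w))) (u (w) (t (u (w) (k)) (k))))) (k))  →  (u (g (g (g (w)))) (u (g (g (w))) (u (w) (t (u (w) (k)) (k)))))
2. (u (g (g (g (w)))) (u (g (g (w))) (u (w) (t (u (w) (k)) (k)))))  →  (u (g (g (g (w)))) (u (g (g (w))) (u (w) (u (w) (k)))))

normal form = (u (g (g (g (w)))) (u (g (g (w))) (u (w) (u (w) (k)))))


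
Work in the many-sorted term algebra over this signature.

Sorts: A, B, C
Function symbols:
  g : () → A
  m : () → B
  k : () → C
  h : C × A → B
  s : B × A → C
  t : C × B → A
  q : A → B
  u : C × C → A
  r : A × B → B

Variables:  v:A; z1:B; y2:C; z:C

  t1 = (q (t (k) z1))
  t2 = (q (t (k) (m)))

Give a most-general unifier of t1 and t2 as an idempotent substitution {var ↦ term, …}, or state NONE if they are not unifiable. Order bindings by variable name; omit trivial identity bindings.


{z1 ↦ (m)}


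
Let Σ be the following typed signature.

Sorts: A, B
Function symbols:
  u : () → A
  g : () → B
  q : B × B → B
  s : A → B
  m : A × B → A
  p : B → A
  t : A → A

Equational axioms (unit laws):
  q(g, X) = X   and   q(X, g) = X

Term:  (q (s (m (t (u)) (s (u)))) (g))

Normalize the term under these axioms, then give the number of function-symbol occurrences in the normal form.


1. (q (s (m (t (u)) (s (u)))) (g))  →  (s (m (t (u)) (s (u))))
normal form: (s (m (t (u)) (s (u))))

size = 6


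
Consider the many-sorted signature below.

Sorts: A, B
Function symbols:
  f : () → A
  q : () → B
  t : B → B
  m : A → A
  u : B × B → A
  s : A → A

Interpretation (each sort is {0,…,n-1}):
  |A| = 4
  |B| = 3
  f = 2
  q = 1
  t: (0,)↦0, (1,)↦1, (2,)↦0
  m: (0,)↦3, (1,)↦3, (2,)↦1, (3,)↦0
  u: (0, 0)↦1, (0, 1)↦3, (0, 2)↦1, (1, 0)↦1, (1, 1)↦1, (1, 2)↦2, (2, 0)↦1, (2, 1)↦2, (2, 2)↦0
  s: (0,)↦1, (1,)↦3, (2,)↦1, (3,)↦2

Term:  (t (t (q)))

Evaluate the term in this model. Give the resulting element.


value = 1

  q = 1
  (t (q)) = t(1,) = 1
  (t (t (q))) = t(1,) = 1


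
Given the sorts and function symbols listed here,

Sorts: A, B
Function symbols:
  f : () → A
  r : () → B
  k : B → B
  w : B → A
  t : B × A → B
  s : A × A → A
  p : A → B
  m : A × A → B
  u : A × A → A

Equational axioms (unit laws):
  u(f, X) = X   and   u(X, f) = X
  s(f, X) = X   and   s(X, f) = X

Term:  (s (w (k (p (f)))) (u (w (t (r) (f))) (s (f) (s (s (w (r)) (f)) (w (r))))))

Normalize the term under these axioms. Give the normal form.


1. (s (w (k (p (f)))) (u (w (t (r) (f))) (s (f) (s (s (w (r)) (f)) (w (r))))))  →  (s (w (k (p (f)))) (u (w (t (r) (f))) (s (s (w (r)) (f)) (w (r)))))
2. (s (w (k (p (f)))) (u (w (t (r) (f))) (s (s (w (r)) (f)) (w (r)))))  →  (s (w (k (p (f)))) (u (w (t (r) (f))) (s (w (r)) (w (r)))))

normal form = (s (w (k (p (f)))) (u (w (t (r) (f))) (s (w (r)) (w (r)))))


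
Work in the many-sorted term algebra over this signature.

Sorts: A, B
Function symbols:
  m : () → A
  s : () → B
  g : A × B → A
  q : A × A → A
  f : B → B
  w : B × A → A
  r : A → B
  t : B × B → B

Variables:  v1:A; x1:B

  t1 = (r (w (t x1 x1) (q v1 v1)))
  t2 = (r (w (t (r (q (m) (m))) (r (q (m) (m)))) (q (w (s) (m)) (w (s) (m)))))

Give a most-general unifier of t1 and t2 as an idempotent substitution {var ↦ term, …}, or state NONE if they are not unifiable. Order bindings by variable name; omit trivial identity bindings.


{v1 ↦ (w (s) (m)), x1 ↦ (r (q (m) (m)))}


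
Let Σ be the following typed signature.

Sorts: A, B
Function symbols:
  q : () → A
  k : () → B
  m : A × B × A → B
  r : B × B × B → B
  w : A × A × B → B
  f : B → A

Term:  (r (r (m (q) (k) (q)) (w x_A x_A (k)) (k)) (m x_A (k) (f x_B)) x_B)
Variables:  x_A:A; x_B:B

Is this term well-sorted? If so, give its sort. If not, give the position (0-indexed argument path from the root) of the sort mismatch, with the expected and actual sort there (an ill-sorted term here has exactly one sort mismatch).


well-sorted; sort = B

      (q) : A
      (k) : B
      (q) : A
    (m (q) (k) (q)) : B
      x_A : A
      x_A : A
      (k) : B
    (w x_A x_A (k)) : B
    (k) : B
  (r (m (q) (k) (q)) (w x_A x_A (k)) (k)) : B
    x_A : A
    (k) : B
      x_B : B
    (f x_B) : A
  (m x_A (k) (f x_B)) : B
  x_B : B
(r (r (m (q) (k) (q)) (w x_A x_A (k)) (k)) (m x_A (k) (f x_B)) x_B) : B


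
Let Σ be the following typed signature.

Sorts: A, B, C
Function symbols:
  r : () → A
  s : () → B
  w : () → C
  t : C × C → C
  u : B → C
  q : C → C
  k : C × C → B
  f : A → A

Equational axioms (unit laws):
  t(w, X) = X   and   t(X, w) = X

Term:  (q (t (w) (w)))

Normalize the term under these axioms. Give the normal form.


normal form = (q (w))

1. (q (t (w) (w)))  →  (q (w))


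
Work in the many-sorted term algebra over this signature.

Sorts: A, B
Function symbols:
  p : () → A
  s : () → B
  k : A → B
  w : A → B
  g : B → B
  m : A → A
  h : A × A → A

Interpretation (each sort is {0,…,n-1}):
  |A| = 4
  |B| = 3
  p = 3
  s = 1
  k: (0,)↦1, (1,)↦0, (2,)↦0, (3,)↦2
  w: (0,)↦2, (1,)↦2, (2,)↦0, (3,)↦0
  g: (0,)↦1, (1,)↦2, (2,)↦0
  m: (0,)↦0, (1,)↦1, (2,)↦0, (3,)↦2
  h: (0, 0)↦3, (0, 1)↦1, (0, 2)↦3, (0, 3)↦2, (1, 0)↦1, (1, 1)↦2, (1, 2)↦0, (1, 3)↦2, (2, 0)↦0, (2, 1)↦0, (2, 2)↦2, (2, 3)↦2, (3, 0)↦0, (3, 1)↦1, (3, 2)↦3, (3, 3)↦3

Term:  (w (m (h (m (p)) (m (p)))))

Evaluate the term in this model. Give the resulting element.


value = 2

  p = 3
  (m (p)) = m(3,) = 2
  p = 3
  (m (p)) = m(3,) = 2
  (h (m (p)) (m (p))) = h(2, 2) = 2
  (m (h (m (p)) (m (p)))) = m(2,) = 0
  (w (m (h (m (p)) (m (p))))) = w(0,) = 2


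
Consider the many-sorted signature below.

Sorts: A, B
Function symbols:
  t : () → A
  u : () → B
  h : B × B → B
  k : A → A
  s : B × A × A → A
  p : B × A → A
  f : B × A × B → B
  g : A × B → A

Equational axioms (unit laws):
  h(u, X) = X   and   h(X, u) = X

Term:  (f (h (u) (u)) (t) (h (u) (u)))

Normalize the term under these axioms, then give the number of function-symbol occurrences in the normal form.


1. (f (h (u) (u)) (t) (h (u) (u)))  →  (f (u) (t) (h (u) (u)))
2. (f (u) (t) (h (u) (u)))  →  (f (u) (t) (u))
normal form: (f (u) (t) (u))

size = 4


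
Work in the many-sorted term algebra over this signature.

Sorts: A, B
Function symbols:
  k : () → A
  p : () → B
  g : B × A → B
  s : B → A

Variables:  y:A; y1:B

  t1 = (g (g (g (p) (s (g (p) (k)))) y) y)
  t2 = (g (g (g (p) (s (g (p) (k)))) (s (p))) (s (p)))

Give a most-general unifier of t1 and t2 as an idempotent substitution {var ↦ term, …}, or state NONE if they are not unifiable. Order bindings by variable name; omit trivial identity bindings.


{y ↦ (s (p))}


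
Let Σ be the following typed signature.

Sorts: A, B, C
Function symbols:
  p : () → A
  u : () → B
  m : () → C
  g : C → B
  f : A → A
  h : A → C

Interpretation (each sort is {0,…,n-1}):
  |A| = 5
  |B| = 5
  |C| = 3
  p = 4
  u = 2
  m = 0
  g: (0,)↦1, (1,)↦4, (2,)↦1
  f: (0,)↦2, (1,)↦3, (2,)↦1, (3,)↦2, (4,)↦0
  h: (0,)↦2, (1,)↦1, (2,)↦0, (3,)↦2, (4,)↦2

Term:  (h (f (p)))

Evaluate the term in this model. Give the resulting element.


value = 2

  p = 4
  (f (p)) = f(4,) = 0
  (h (f (p))) = h(0,) = 2


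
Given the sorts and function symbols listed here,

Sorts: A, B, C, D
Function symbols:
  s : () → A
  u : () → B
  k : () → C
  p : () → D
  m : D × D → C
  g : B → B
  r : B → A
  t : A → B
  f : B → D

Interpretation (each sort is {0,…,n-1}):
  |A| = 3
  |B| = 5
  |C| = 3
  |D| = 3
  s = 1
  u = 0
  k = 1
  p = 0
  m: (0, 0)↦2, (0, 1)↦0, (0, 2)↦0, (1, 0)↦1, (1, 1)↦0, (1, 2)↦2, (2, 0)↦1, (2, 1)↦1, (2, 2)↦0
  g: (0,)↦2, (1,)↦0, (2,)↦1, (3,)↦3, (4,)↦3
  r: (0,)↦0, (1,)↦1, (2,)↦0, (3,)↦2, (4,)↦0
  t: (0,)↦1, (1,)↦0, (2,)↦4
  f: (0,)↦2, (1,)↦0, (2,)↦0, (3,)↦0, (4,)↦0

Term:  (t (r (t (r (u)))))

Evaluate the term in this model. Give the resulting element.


  u = 0
  (r (u)) = r(0,) = 0
  (t (r (u))) = t(0,) = 1
  (r (t (r (u)))) = r(1,) = 1
  (t (r (t (r (u))))) = t(1,) = 0

value = 0


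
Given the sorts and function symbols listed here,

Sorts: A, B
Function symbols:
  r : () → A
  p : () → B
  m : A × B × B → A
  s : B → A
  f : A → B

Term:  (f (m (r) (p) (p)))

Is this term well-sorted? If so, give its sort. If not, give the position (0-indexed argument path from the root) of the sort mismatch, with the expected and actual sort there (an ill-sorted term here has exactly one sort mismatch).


well-sorted; sort = B

    (r) : A
    (p) : B
    (p) : B
  (m (r) (p) (p)) : A
(f (m (r) (p) (p))) : B


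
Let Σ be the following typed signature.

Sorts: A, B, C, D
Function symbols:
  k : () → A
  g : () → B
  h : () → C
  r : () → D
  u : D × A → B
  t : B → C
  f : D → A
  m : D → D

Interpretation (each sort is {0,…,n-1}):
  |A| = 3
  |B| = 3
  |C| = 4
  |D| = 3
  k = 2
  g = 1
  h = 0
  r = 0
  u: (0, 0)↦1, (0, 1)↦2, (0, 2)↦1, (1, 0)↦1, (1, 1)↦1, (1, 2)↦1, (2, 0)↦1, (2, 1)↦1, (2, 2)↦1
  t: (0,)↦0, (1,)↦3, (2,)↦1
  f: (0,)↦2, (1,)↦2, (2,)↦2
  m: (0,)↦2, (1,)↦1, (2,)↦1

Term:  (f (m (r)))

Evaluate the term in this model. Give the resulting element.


value = 2

  r = 0
  (m (r)) = m(0,) = 2
  (f (m (r))) = f(2,) = 2


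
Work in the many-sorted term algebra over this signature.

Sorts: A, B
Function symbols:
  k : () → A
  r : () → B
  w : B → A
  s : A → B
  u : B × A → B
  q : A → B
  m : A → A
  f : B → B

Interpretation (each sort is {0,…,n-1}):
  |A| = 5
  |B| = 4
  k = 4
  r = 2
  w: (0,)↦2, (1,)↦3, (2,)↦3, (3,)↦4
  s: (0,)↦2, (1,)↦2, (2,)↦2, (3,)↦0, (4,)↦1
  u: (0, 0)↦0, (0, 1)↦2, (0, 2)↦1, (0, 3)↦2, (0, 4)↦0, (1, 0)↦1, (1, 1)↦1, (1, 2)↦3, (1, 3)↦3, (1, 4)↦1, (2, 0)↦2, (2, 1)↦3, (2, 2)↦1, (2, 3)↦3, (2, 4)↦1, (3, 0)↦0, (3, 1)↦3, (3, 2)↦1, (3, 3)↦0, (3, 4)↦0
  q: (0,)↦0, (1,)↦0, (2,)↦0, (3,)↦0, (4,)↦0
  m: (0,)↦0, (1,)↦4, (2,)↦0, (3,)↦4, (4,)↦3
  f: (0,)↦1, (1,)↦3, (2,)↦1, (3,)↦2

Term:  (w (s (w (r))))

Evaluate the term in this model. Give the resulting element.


value = 2

  r = 2
  (w (r)) = w(2,) = 3
  (s (w (r))) = s(3,) = 0
  (w (s (w (r)))) = w(0,) = 2


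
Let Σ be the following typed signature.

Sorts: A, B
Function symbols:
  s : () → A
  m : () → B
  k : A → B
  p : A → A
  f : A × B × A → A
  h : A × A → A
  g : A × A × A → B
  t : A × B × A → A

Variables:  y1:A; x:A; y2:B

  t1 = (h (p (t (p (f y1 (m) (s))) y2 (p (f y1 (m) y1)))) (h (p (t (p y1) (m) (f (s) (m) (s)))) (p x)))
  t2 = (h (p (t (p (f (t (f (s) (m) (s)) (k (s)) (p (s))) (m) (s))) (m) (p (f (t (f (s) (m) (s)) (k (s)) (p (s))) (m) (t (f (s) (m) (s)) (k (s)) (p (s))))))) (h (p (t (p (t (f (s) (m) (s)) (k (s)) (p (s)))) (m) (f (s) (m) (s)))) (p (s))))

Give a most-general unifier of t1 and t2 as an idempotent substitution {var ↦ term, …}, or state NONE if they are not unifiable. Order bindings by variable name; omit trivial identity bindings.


{x ↦ (s), y1 ↦ (t (f (s) (m) (s)) (k (s)) (p (s))), y2 ↦ (m)}


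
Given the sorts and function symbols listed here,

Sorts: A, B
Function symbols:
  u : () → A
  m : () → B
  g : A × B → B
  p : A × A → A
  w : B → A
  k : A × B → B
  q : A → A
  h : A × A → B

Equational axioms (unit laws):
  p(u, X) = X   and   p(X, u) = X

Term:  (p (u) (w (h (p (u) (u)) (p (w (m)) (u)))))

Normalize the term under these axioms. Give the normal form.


normal form = (w (h (u) (w (m))))

1. (p (u) (w (h (p (u) (u)) (p (w (m)) (u)))))  →  (w (h (p (u) (u)) (p (w (m)) (u))))
2. (w (h (p (u) (u)) (p (w (m)) (u))))  →  (w (h (u) (p (w (m)) (u))))
3. (w (h (u) (p (w (m)) (u))))  →  (w (h (u) (w (m))))


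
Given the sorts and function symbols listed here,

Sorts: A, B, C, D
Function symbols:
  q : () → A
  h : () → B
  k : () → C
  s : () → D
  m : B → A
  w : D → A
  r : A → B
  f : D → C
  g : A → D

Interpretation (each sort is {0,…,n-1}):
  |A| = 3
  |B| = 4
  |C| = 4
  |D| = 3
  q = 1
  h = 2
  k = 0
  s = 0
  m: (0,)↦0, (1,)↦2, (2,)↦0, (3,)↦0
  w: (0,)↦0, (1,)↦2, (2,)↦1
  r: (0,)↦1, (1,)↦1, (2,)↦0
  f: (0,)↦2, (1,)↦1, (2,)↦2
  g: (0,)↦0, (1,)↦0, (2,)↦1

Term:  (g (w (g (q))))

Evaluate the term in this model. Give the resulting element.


value = 0

  q = 1
  (g (q)) = g(1,) = 0
  (w (g (q))) = w(0,) = 0
  (g (w (g (q)))) = g(0,) = 0


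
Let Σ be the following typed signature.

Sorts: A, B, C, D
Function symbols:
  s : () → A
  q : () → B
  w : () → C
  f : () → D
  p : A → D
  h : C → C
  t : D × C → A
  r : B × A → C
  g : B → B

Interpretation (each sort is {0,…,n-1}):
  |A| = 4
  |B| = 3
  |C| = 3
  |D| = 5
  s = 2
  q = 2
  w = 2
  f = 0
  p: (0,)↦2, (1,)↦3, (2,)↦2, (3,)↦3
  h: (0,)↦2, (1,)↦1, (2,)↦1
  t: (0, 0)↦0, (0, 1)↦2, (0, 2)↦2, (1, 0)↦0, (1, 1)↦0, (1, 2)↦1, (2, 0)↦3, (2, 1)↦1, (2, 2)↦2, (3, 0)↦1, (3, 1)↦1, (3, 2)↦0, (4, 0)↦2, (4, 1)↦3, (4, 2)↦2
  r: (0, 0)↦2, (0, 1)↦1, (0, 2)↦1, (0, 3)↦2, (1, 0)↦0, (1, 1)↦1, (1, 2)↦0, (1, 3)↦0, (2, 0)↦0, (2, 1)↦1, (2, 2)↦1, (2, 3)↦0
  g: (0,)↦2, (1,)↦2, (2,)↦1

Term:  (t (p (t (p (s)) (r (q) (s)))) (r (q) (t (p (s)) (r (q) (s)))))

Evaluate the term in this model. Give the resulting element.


  s = 2
  (p (s)) = p(2,) = 2
  q = 2
  s = 2
  (r (q) (s)) = r(2, 2) = 1
  (t (p (s)) (r (q) (s))) = t(2, 1) = 1
  (p (t (p (s)) (r (q) (s)))) = p(1,) = 3
  q = 2
  s = 2
  (p (s)) = p(2,) = 2
  q = 2
  s = 2
  (r (q) (s)) = r(2, 2) = 1
  (t (p (s)) (r (q) (s))) = t(2, 1) = 1
  (r (q) (t (p (s)) (r (q) (s)))) = r(2, 1) = 1
  (t (p (t (p (s)) (r (q) (s)))) (r (q) (t (p (s)) (r (q) (s))))) = t(3, 1) = 1

value = 1


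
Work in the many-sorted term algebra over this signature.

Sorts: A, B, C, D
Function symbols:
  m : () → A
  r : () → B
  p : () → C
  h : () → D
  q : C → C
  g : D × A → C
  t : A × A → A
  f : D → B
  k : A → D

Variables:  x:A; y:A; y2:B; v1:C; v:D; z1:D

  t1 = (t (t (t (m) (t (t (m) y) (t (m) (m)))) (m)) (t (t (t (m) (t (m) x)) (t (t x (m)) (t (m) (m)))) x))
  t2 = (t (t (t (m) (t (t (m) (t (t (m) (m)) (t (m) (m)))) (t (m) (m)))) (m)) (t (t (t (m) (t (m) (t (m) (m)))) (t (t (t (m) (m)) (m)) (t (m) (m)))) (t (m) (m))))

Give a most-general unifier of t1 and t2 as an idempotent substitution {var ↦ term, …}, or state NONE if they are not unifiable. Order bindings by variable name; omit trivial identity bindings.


{x ↦ (t (m) (m)), y ↦ (t (t (m) (m)) (t (m) (m)))}


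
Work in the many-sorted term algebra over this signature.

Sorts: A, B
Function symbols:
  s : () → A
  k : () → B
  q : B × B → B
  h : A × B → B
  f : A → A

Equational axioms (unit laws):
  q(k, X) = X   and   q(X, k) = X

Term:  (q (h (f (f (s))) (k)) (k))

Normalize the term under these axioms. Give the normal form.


normal form = (h (f (f (s))) (k))

1. (q (h (f (f (s))) (k)) (k))  →  (h (f (f (s))) (k))


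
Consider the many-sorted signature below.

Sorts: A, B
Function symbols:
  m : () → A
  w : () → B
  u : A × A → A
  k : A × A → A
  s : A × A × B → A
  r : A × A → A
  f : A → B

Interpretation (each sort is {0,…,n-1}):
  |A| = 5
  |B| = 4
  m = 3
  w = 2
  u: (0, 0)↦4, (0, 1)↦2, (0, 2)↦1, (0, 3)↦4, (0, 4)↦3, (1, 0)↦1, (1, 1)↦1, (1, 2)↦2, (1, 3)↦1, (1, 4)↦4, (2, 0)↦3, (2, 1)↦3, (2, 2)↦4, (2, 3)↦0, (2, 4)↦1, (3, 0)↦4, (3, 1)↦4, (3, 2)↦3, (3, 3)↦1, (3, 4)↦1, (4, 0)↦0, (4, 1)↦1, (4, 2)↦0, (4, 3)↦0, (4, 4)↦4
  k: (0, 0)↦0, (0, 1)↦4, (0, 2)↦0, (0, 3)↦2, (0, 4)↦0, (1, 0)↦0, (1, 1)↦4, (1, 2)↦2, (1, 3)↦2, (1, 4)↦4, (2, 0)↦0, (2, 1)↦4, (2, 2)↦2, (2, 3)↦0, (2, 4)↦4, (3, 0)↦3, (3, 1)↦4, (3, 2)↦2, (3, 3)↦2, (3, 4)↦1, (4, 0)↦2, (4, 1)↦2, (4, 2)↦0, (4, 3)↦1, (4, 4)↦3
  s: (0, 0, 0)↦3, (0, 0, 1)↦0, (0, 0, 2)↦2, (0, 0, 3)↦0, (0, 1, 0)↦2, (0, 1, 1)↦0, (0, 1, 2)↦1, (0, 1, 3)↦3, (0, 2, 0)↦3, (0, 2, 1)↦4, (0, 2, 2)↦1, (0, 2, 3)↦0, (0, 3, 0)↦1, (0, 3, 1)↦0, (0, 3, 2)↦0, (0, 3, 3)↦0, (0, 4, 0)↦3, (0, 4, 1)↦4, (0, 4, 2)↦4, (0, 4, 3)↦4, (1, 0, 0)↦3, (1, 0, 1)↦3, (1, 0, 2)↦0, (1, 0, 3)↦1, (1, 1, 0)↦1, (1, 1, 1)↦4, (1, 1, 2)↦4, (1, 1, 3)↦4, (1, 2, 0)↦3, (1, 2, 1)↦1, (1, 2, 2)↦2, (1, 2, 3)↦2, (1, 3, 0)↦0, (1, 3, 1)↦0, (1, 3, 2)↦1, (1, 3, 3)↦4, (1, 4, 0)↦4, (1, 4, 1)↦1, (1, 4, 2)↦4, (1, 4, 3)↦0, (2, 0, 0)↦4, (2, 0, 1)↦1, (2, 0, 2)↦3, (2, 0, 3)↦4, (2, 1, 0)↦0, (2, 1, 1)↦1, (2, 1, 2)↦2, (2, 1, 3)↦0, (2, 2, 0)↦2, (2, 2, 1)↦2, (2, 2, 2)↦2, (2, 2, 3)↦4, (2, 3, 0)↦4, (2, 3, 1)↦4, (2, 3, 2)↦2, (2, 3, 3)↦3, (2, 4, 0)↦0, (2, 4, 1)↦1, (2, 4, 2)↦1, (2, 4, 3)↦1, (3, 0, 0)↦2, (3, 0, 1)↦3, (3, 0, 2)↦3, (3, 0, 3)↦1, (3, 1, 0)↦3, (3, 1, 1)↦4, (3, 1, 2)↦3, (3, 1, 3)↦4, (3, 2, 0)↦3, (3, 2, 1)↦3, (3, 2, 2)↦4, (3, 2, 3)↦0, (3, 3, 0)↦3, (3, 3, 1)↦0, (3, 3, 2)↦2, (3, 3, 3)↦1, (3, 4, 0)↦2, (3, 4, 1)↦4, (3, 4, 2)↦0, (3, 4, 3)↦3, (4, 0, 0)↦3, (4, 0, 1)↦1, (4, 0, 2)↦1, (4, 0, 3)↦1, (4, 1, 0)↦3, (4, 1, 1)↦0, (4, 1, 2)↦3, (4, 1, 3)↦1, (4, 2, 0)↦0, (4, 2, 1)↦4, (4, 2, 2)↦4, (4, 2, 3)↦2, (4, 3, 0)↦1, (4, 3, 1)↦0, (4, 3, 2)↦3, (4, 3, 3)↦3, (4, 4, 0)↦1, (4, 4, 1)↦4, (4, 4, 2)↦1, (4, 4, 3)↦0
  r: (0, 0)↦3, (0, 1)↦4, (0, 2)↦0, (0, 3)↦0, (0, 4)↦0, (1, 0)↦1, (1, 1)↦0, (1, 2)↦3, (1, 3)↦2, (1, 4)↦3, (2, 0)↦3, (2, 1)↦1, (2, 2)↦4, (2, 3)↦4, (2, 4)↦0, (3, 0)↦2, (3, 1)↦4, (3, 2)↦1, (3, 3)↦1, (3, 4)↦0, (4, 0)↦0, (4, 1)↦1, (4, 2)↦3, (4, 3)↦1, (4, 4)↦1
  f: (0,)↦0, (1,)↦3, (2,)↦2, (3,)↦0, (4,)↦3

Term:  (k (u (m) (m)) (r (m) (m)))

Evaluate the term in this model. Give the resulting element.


  m = 3
  m = 3
  (u (m) (m)) = u(3, 3) = 1
  m = 3
  m = 3
  (r (m) (m)) = r(3, 3) = 1
  (k (u (m) (m)) (r (m) (m))) = k(1, 1) = 4

value = 4


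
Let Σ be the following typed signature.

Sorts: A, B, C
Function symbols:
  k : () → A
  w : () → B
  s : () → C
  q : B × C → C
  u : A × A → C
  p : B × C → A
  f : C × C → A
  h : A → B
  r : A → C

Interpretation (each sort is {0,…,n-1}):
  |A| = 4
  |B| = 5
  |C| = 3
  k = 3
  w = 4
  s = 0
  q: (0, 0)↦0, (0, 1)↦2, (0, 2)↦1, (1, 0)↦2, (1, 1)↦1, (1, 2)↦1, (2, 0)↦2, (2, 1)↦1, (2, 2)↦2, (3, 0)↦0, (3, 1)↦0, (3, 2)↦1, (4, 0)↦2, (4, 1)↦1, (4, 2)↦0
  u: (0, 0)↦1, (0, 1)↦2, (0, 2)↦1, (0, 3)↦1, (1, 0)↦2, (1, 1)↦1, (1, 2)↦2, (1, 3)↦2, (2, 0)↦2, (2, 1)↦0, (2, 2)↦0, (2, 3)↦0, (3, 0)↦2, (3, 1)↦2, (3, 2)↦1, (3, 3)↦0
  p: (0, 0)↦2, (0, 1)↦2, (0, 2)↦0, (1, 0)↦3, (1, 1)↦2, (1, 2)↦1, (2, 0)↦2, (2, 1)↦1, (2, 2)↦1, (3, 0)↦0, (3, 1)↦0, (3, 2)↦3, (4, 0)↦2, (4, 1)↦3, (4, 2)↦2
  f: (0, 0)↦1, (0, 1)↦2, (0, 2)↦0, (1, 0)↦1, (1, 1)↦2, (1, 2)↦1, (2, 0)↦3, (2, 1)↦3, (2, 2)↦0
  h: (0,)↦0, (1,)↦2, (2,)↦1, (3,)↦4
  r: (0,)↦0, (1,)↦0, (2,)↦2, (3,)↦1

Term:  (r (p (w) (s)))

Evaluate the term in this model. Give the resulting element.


  w = 4
  s = 0
  (p (w) (s)) = p(4, 0) = 2
  (r (p (w) (s))) = r(2,) = 2

value = 2


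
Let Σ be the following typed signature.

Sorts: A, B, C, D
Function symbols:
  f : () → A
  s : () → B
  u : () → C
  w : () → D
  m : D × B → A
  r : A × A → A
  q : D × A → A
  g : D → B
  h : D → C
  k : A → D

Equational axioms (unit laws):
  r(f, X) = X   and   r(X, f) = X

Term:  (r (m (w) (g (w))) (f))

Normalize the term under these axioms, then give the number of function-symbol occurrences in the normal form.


1. (r (m (w) (g (w))) (f))  →  (m (w) (g (w)))
normal form: (m (w) (g (w)))

size = 4


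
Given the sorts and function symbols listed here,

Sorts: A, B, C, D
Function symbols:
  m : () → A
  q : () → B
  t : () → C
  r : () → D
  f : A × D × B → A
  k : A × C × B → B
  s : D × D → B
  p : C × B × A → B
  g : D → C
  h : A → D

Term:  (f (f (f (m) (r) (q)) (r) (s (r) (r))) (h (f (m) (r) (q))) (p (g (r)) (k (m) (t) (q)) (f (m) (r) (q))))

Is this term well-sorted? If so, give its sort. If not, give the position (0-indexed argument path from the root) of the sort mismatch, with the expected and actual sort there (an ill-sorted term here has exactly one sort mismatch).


well-sorted; sort = A

      (m) : A
      (r) : D
      (q) : B
    (f (m) (r) (q)) : A
    (r) : D
      (r) : D
      (r) : D
    (s (r) (r)) : B
  (f (f (m) (r) (q)) (r) (s (r) (r))) : A
      (m) : A
      (r) : D
      (q) : B
    (f (m) (r) (q)) : A
  (h (f (m) (r) (q))) : D
      (r) : D
    (g (r)) : C
      (m) : A
      (t) : C
      (q) : B
    (k (m) (t) (q)) : B
      (m) : A
      (r) : D
      (q) : B
    (f (m) (r) (q)) : A
  (p (g (r)) (k (m) (t) (q)) (f (m) (r) (q))) : B
(f (f (f (m) (r) (q)) (r) (s (r) (r))) (h (f (m) (r) (q))) (p (g (r)) (k (m) (t) (q)) (f (m) (r) (q)))) : A


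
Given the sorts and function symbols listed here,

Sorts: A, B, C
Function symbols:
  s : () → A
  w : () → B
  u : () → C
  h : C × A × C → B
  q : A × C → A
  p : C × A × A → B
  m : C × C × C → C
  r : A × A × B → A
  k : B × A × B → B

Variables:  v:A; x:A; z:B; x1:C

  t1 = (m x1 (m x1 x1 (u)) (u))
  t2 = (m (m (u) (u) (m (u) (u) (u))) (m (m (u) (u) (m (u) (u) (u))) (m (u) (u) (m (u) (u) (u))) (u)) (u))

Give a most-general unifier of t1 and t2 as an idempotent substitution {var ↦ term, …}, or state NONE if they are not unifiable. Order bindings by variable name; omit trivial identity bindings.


{x1 ↦ (m (u) (u) (m (u) (u) (u)))}


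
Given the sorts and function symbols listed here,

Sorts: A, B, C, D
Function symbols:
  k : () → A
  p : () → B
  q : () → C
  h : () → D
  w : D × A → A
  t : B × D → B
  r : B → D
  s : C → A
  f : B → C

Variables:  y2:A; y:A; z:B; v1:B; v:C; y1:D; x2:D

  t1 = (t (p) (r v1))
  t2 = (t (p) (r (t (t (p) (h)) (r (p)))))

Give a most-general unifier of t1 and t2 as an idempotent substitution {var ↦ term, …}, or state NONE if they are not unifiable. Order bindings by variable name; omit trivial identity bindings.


{v1 ↦ (t (t (p) (h)) (r (p)))}


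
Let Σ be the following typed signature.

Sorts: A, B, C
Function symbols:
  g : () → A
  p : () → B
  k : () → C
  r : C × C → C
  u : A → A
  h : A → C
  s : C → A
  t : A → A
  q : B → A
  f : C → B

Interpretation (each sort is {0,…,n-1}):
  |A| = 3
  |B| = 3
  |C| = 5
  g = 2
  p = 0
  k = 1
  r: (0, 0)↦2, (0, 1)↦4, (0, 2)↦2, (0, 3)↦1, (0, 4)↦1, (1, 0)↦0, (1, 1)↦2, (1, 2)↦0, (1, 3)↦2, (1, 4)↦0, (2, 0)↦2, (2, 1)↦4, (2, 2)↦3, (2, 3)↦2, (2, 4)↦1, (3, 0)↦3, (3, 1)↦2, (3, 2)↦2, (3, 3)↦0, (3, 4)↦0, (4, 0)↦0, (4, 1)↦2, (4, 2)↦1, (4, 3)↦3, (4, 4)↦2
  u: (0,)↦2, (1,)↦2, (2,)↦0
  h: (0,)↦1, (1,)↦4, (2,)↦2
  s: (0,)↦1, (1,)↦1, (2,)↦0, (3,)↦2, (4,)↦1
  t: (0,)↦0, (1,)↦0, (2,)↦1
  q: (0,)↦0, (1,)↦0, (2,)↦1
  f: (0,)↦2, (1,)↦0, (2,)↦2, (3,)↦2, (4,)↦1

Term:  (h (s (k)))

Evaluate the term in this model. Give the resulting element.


value = 4

  k = 1
  (s (k)) = s(1,) = 1
  (h (s (k))) = h(1,) = 4


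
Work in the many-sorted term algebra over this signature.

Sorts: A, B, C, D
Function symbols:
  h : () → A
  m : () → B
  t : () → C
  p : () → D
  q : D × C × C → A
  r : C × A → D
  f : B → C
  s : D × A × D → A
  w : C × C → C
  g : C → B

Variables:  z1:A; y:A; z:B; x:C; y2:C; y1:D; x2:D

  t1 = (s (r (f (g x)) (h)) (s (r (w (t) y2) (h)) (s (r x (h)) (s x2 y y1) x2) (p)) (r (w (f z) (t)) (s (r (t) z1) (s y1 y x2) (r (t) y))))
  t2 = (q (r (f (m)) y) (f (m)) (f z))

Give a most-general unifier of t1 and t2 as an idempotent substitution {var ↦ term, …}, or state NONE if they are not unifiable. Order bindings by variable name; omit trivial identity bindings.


NONE (not unifiable)

head clash or occurs-check failure — not unifiable


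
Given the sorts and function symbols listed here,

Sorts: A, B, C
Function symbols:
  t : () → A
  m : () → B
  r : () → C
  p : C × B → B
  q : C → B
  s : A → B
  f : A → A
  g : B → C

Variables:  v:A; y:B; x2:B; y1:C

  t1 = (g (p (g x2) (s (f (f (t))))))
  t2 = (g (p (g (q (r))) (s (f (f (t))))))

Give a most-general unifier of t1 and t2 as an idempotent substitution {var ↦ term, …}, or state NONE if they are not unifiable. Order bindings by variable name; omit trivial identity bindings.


{x2 ↦ (q (r))}


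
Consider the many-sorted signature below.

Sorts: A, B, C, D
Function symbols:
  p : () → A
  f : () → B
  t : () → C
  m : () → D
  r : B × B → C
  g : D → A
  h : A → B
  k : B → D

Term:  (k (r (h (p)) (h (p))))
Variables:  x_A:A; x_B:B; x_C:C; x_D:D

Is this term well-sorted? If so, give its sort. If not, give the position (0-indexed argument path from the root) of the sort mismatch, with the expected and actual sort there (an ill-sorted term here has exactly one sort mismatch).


      (p) : A
    (h (p)) : B
      (p) : A
    (h (p)) : B
  (r (h (p)) (h (p))) : C
(k (r (h (p)) (h (p)))) : ✗ arg 0 at [0] has sort C, expected B

ill-sorted at position [0]: expected B, got C


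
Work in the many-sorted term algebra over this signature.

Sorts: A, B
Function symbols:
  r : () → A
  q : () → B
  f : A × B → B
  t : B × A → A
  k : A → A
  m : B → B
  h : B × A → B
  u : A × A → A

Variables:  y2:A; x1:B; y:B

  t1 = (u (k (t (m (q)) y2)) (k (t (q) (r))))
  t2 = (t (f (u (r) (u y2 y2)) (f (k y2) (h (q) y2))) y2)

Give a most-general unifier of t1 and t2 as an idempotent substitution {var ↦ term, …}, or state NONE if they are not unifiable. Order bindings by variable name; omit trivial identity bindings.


NONE (not unifiable)

head clash or occurs-check failure — not unifiable


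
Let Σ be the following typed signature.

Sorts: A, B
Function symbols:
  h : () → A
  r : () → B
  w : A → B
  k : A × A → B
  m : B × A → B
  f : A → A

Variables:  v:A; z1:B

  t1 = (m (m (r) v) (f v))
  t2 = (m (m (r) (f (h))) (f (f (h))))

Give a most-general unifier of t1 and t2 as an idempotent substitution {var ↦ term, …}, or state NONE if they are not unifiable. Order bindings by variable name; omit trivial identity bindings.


{v ↦ (f (h))}


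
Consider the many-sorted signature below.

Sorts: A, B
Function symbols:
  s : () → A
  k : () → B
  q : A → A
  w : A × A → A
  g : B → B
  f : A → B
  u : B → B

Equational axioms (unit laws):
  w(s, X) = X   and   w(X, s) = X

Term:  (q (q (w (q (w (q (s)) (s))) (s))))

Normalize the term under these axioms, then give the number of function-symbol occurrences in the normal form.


size = 5

1. (q (q (w (q (w (q (s)) (s))) (s))))  →  (q (q (q (w (q (s)) (s)))))
2. (q (q (q (w (q (s)) (s)))))  →  (q (q (q (q (s)))))
normal form: (q (q (q (q (s)))))


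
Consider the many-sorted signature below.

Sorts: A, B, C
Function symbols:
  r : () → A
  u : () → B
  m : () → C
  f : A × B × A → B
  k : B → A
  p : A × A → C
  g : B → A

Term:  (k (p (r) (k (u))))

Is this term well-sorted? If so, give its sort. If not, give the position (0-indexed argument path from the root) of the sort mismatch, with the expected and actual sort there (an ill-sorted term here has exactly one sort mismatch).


ill-sorted at position [0]: expected B, got C

    (r) : A
      (u) : B
    (k (u)) : A
  (p (r) (k (u))) : C
(k (p (r) (k (u)))) : ✗ arg 0 at [0] has sort C, expected B


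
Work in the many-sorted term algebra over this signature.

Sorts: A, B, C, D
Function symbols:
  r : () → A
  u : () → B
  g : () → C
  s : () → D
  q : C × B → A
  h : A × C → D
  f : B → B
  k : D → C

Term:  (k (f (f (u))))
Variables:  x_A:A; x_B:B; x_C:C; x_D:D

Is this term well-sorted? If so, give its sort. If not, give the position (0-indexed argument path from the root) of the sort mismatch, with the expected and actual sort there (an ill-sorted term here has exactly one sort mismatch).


      (u) : B
    (f (u)) : B
  (f (f (u))) : B
(k (f (f (u)))) : ✗ arg 0 at [0] has sort B, expected D

ill-sorted at position [0]: expected D, got B


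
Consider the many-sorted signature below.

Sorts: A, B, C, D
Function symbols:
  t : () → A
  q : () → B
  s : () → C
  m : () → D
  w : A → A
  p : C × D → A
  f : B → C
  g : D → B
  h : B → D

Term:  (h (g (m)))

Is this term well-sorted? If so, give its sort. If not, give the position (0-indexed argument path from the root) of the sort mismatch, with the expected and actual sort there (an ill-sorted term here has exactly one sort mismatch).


    (m) : D
  (g (m)) : B
(h (g (m))) : D

well-sorted; sort = D


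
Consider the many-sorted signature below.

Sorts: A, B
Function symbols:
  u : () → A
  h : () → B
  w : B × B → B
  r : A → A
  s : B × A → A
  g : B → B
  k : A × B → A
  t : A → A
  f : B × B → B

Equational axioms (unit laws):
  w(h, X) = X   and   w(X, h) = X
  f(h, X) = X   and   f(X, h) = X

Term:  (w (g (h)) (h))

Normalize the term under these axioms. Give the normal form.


normal form = (g (h))

1. (w (g (h)) (h))  →  (g (h))


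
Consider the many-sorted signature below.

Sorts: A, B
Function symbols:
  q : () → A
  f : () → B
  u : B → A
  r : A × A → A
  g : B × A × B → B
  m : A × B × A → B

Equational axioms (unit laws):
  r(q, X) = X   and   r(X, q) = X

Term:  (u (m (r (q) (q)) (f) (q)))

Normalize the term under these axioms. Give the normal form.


normal form = (u (m (q) (f) (q)))

1. (u (m (r (q) (q)) (f) (q)))  →  (u (m (q) (f) (q)))


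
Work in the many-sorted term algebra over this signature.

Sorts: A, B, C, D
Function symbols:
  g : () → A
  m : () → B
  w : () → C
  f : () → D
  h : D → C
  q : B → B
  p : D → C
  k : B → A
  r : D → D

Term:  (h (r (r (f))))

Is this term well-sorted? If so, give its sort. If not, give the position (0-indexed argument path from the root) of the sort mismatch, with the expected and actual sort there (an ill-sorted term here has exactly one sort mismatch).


      (f) : D
    (r (f)) : D
  (r (r (f))) : D
(h (r (r (f)))) : C

well-sorted; sort = C


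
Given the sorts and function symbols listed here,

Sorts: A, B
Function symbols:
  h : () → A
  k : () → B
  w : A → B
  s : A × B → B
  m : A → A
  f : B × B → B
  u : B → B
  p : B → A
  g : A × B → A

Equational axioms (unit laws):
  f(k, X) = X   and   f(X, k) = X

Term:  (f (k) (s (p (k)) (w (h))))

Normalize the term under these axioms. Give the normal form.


normal form = (s (p (k)) (w (h)))

1. (f (k) (s (p (k)) (w (h))))  →  (s (p (k)) (w (h)))


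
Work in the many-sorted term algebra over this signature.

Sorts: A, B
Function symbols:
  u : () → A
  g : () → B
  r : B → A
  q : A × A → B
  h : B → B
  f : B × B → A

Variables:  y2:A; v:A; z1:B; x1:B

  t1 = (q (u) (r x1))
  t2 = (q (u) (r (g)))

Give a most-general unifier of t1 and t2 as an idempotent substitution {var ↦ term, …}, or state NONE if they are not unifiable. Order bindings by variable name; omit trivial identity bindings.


{x1 ↦ (g)}


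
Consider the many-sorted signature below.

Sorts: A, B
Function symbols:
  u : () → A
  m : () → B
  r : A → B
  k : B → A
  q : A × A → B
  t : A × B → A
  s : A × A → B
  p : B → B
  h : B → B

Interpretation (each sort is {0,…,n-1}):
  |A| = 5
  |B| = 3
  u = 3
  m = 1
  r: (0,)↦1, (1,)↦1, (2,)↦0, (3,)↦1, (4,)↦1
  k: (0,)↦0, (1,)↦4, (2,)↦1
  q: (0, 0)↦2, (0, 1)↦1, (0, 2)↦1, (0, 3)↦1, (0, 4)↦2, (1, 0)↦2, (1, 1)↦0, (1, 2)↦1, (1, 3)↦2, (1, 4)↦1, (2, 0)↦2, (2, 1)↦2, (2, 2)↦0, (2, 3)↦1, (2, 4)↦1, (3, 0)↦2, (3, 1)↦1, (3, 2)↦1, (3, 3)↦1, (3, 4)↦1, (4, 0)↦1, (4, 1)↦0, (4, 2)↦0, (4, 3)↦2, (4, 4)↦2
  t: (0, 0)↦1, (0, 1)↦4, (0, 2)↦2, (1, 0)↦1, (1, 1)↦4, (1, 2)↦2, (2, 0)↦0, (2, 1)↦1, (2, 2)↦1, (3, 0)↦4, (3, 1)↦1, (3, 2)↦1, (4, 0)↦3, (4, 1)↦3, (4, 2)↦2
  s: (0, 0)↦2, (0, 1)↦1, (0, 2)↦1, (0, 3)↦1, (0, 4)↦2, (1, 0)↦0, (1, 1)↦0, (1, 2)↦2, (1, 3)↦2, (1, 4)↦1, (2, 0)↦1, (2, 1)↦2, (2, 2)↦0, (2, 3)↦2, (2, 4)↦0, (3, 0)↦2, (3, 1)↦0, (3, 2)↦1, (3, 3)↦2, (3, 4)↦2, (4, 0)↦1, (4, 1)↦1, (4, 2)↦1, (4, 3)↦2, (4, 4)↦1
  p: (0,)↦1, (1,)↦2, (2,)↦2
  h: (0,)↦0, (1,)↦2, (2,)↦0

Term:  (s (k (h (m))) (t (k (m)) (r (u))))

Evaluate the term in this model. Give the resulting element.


value = 2

  m = 1
  (h (m)) = h(1,) = 2
  (k (h (m))) = k(2,) = 1
  m = 1
  (k (m)) = k(1,) = 4
  u = 3
  (r (u)) = r(3,) = 1
  (t (k (m)) (r (u))) = t(4, 1) = 3
  (s (k (h (m))) (t (k (m)) (r (u)))) = s(1, 3) = 2
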